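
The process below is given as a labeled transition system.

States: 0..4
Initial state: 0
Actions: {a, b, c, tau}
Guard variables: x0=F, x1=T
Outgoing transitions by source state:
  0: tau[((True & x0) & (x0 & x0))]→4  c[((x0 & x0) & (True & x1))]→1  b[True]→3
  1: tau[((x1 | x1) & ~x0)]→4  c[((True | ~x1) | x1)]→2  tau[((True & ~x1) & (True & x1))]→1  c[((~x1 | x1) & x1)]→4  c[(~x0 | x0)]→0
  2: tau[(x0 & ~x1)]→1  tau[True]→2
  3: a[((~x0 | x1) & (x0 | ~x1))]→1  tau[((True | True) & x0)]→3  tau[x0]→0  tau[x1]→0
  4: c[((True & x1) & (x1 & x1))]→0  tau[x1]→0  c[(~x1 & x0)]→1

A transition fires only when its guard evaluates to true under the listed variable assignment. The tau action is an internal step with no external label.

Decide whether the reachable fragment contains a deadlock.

Answer: DEADLOCK-FREE

Analysis:
Reachable = {0,3}
  0: b→3  [1 exit(s)]
  3: tau→0  [1 exit(s)]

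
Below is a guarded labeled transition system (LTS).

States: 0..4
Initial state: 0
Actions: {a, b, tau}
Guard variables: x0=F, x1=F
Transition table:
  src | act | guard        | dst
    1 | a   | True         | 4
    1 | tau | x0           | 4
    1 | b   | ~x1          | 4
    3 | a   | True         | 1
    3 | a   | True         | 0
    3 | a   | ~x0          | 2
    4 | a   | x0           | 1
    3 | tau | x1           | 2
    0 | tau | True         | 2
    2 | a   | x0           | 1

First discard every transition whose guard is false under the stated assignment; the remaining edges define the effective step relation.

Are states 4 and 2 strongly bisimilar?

Answer: BISIMILAR

Working:
Bisimulation quotient by refinement:
  round 0: {{0,1,2,3,4}}
  round 1: {{0},{1},{2,4},{3}}
stable after 2 split(s): 4 block(s)
4∈{2,4}, 2∈{2,4}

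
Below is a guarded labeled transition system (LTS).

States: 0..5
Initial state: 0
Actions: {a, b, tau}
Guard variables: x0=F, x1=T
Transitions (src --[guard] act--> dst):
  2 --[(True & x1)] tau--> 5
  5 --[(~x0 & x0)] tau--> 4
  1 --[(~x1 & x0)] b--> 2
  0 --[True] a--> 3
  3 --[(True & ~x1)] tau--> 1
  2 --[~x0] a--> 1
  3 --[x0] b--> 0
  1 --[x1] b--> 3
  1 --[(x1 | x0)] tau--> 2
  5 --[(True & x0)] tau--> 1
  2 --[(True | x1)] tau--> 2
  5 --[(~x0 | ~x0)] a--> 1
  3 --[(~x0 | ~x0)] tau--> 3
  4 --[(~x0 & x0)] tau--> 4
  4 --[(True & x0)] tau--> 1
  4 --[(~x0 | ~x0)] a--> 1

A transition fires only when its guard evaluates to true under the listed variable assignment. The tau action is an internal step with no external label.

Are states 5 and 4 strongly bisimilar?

Answer: BISIMILAR

Analysis:
Compute ~ classes (split until stable):
  π0 = {{0,1,2,3,4,5}}
  π1 = {{0,4,5},{1},{2},{3}}
  π2 = {{0},{1},{2},{3},{4,5}}
Fixed point at round 3; 5 class(es).
class of 5: {4,5}; class of 4: {4,5}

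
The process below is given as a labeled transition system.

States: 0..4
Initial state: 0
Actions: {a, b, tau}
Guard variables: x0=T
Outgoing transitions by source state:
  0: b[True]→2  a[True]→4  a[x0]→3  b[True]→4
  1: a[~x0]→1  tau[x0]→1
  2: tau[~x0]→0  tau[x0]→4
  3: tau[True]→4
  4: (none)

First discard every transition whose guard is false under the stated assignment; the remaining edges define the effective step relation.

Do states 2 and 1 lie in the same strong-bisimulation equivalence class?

Answer: NOT BISIMILAR

Trace:
Compute ~ classes (split until stable):
  round 0: {{0,1,2,3,4}}
  round 1: {{0},{1,2,3},{4}}
  round 2: {{0},{1},{2,3},{4}}
4 equivalence class(es) (converged in 3)
[2]={2,3}  [1]={1}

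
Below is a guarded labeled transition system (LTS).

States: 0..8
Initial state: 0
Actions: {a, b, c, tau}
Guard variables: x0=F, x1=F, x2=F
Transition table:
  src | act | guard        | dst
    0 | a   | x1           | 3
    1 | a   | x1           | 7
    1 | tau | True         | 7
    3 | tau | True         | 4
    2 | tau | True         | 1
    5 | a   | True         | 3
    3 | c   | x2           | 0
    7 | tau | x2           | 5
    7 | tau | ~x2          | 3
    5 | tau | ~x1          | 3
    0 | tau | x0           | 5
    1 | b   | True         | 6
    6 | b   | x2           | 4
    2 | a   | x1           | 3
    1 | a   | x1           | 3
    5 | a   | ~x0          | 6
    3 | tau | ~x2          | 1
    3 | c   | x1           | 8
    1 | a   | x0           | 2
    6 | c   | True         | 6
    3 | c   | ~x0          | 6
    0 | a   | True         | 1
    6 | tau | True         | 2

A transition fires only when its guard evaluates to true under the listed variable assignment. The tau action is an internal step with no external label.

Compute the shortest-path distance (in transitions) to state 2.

BFS to 2:
  L0 = {0}
  L1 = {1}
  L2 = {6,7}
  L3 = {2,3}
2 enters at depth 3; path a·b·tau

Answer: 3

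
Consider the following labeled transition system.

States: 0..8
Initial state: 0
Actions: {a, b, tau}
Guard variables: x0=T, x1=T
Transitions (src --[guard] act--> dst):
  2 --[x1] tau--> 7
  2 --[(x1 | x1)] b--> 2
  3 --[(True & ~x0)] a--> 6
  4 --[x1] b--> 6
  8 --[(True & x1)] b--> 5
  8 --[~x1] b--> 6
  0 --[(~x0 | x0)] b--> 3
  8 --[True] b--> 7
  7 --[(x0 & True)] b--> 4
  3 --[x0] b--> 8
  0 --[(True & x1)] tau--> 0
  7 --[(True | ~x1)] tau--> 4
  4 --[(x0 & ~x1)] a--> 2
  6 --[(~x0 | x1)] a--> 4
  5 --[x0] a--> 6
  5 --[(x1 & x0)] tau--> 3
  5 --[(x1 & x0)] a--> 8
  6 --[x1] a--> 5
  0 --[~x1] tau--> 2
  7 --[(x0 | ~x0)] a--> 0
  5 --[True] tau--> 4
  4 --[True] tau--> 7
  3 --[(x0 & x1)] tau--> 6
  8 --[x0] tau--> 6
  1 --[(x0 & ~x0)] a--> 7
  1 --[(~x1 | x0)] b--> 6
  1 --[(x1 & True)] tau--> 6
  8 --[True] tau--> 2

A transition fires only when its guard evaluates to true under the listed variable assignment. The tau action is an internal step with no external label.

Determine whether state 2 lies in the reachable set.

23 transition(s) survive guard evaluation.
L0 = {0}
L1 = {3}  total {0,3}
L2 = {6,8}  total {0,3,6,8}
L3 = {2,4,5,7}  total {0,2,3,4,5,6,7,8}
R = {0,2,3,4,5,6,7,8}
witness 2: b·b·tau

Answer: REACHABLE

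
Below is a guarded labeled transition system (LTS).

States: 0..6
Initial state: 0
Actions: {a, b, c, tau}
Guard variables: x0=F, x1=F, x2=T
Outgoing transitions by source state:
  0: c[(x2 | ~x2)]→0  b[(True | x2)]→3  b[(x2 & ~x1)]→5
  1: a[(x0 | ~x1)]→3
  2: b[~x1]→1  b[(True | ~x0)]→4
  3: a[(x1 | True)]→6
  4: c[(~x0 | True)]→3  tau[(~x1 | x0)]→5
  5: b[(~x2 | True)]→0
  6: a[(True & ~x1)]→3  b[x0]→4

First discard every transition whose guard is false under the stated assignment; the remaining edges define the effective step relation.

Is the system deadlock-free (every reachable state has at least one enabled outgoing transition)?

Reach set: {0,3,5,6}
  0: b→3  b→5  c→0  [deg 3]
  3: a→6  [deg 1]
  5: b→0  [deg 1]
  6: a→3  [deg 1]

Answer: DEADLOCK-FREE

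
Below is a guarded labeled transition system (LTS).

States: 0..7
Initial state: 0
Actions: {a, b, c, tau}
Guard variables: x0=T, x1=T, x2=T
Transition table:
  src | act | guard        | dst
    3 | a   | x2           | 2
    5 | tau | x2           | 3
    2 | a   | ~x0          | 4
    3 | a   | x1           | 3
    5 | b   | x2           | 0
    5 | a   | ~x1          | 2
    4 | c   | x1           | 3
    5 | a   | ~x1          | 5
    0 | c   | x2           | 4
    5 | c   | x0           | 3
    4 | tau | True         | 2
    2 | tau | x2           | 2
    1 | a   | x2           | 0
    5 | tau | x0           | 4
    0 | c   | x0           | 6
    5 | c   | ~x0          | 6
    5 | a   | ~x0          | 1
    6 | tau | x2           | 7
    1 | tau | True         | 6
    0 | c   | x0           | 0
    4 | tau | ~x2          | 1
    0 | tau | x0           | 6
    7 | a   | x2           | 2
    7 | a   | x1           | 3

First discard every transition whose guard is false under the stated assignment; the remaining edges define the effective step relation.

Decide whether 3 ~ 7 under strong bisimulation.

Refine partition for ~:
  round 0: {{0,1,2,3,4,5,6,7}}
  round 1: {{0,4},{1},{2,6},{3,7},{5}}
  round 2: {{0},{1},{2},{3,7},{4},{5},{6}}
7 equivalence class(es) (converged in 3)
class of 3: {3,7}; class of 7: {3,7}

Answer: BISIMILAR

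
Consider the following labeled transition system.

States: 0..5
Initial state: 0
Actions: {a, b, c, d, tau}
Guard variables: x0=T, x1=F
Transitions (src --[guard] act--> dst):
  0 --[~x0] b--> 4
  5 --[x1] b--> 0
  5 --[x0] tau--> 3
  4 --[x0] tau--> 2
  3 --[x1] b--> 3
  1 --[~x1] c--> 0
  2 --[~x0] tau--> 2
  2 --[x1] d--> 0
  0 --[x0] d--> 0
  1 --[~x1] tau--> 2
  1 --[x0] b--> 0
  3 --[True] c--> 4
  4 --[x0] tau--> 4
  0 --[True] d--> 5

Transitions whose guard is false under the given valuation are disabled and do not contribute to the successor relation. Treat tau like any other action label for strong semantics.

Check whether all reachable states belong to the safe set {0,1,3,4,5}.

Answer: INVARIANT VIOLATED at state 2

Analysis:
Inv-set: {0,1,3,4,5}
Reachable = {0,2,3,4,5}
  0: safe
  2: ✗ unsafe
  3: safe
  4: safe
  5: safe
counterexample path to 2: d·tau·c·tau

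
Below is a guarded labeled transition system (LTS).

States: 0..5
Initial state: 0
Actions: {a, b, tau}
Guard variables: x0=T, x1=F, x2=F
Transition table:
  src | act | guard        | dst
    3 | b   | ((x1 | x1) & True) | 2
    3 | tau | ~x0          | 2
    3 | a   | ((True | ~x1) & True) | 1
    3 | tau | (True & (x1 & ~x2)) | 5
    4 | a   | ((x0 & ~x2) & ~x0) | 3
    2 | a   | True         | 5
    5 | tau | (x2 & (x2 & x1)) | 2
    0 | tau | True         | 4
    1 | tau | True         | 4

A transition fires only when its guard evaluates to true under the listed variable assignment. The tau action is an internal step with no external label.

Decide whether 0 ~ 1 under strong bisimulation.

Answer: BISIMILAR

Analysis:
Refine partition for ~:
  P[0] = {{0,1,2,3,4,5}}
  P[1] = {{0,1},{2,3},{4,5}}
  P[2] = {{0,1},{2},{3},{4,5}}
stable after 3 split(s): 4 block(s)
0∈{0,1}, 1∈{0,1}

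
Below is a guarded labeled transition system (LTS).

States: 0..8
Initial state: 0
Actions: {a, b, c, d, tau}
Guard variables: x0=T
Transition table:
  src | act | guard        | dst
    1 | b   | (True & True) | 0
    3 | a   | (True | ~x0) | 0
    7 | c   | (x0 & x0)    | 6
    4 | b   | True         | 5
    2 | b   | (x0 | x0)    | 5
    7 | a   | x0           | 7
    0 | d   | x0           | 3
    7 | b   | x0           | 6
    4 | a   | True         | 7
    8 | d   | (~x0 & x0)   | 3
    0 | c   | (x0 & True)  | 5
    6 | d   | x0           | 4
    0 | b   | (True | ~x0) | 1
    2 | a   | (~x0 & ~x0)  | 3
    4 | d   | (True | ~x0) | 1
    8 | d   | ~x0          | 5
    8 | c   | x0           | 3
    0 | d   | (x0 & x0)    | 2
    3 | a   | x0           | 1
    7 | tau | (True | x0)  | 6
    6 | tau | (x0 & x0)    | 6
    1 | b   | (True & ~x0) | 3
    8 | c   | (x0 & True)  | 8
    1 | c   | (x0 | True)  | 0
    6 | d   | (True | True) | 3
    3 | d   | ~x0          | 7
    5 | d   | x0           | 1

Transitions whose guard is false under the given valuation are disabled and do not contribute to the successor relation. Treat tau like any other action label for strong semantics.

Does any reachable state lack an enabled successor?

Reach set: {0,1,2,3,5}
  0: b→1  c→5  d→2  d→3  [4 out]
  1: b→0  c→0  [2 out]
  2: b→5  [1 out]
  3: a→0  a→1  [2 out]
  5: d→1  [1 out]

Answer: DEADLOCK-FREE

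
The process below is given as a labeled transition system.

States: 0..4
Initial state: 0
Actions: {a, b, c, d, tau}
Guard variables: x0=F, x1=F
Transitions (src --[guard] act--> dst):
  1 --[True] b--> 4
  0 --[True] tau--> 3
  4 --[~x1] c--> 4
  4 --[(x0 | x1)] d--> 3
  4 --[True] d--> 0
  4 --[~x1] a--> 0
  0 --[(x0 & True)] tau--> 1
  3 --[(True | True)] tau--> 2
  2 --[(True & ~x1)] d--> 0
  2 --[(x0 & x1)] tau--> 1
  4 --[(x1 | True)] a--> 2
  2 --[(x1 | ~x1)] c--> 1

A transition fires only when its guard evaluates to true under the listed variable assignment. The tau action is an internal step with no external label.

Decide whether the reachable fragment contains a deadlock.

Answer: DEADLOCK-FREE

Trace:
Reach set: {0,1,2,3,4}
  0: tau→3  [1 exit(s)]
  1: b→4  [1 exit(s)]
  2: c→1  d→0  [2 exit(s)]
  3: tau→2  [1 exit(s)]
  4: a→0  a→2  c→4  d→0  [4 exit(s)]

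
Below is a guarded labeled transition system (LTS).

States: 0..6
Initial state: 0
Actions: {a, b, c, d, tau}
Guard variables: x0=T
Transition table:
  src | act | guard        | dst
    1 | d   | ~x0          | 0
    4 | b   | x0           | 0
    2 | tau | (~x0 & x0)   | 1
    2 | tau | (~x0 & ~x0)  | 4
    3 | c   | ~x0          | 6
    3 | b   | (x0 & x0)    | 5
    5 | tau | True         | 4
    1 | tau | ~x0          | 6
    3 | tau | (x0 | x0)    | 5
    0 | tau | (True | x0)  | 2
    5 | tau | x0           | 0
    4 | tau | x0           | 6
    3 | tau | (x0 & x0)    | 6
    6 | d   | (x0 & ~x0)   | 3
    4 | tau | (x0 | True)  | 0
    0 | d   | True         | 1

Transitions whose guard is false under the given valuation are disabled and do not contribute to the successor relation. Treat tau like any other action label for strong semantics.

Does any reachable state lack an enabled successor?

Answer: DEADLOCK at state 1

Trace:
Reachable = {0,1,2}
  0: d→1  tau→2  [2 exit(s)]
  1: ∅  [STUCK]
  2: ∅  [STUCK]
Path to 1: d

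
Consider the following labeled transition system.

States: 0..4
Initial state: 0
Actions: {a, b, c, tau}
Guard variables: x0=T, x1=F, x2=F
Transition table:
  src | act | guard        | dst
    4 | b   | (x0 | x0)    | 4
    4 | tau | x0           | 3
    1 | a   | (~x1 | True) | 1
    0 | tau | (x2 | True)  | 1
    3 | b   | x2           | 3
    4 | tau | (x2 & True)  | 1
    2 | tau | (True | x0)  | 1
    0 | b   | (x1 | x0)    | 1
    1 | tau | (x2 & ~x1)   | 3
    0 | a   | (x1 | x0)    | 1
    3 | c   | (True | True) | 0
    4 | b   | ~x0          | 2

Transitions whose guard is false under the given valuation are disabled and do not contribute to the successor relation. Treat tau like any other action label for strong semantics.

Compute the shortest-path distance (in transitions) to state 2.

Breadth-first toward 2:
  L0 = {0}
  L1 = {1}
2 never appears.

Answer: UNREACHABLE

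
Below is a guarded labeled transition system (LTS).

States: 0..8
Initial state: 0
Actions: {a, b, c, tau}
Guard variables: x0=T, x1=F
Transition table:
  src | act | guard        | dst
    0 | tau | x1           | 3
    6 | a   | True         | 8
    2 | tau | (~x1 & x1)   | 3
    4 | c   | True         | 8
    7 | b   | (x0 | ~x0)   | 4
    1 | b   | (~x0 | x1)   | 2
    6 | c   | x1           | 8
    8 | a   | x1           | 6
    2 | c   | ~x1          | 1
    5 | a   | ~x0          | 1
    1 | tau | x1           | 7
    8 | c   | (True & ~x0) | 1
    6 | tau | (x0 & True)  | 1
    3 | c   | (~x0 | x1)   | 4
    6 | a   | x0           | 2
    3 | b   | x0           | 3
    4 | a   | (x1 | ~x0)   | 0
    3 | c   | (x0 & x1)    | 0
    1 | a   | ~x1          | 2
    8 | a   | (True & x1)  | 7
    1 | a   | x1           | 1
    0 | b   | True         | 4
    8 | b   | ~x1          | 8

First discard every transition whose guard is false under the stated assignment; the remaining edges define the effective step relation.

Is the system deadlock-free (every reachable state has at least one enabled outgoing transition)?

Answer: DEADLOCK-FREE

Analysis:
Reachable = {0,4,8}
  0: b→4  [1 exit(s)]
  4: c→8  [1 exit(s)]
  8: b→8  [1 exit(s)]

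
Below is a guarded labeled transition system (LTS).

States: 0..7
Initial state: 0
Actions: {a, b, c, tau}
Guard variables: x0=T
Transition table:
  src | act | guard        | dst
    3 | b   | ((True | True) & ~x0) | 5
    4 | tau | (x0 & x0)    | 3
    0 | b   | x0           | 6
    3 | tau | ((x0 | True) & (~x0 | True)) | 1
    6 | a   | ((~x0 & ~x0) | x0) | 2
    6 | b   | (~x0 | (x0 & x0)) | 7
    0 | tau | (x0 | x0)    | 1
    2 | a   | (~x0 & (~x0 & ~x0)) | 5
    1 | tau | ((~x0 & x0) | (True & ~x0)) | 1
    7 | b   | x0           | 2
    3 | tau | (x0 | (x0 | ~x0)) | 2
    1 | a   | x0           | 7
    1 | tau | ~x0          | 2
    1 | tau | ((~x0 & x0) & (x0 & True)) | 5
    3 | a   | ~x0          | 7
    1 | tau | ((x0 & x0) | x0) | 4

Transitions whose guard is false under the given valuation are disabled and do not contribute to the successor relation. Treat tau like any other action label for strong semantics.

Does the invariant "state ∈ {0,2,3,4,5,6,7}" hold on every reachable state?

Safe = {0,2,3,4,5,6,7}
R = {0,1,2,3,4,6,7}
  0: ✓
  1: ✗ unsafe
  2: ✓
  3: ✓
  4: ✓
  6: ✓
  7: ✓
witness against invariant: tau → 1

Answer: INVARIANT VIOLATED at state 1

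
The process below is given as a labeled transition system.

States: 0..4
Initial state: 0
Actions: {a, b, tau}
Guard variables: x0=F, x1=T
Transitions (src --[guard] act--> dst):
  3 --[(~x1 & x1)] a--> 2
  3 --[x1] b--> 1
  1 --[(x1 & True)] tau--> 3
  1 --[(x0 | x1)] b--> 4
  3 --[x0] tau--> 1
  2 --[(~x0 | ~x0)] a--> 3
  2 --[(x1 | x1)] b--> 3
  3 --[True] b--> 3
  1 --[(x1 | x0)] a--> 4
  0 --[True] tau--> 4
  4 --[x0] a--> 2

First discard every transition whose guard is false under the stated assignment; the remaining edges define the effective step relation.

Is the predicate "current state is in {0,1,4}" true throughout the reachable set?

Safe = {0,1,4}
Reachable = {0,4}
  0: ok
  4: ok

Answer: INVARIANT HOLDS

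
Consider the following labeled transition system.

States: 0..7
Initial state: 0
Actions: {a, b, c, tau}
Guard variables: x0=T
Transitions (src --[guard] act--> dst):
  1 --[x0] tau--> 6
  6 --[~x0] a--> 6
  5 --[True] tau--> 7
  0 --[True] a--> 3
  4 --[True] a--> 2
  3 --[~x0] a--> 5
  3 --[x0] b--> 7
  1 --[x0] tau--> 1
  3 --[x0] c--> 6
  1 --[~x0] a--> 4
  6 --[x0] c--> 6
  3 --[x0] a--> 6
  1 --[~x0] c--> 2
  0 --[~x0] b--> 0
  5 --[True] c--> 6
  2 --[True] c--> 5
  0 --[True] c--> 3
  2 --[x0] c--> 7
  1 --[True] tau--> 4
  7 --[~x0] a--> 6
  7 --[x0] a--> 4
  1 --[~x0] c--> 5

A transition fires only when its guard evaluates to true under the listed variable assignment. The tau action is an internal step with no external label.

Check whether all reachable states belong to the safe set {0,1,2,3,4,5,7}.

Inv-set: {0,1,2,3,4,5,7}
R = {0,2,3,4,5,6,7}
  0: ok
  2: ok
  3: ok
  4: ok
  5: ok
  6: VIOLATES
  7: ok
witness against invariant: a·c → 6

Answer: INVARIANT VIOLATED at state 6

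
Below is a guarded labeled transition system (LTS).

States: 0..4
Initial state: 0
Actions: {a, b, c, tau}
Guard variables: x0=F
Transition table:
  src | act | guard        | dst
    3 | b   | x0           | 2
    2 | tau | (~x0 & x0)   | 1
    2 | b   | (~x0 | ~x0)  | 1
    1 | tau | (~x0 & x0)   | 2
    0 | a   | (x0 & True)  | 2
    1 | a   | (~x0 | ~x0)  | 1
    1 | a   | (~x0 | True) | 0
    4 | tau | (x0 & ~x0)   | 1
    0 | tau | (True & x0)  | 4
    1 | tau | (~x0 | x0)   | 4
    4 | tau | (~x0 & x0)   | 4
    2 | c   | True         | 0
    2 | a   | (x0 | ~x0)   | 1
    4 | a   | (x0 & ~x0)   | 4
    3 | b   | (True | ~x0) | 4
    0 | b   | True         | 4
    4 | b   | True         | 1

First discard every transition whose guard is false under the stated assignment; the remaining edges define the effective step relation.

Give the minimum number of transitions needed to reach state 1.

Layered search for 1:
  L0 = {0}
  L1 = {4}
  L2 = {1}
1 enters at depth 2; path b·b

Answer: 2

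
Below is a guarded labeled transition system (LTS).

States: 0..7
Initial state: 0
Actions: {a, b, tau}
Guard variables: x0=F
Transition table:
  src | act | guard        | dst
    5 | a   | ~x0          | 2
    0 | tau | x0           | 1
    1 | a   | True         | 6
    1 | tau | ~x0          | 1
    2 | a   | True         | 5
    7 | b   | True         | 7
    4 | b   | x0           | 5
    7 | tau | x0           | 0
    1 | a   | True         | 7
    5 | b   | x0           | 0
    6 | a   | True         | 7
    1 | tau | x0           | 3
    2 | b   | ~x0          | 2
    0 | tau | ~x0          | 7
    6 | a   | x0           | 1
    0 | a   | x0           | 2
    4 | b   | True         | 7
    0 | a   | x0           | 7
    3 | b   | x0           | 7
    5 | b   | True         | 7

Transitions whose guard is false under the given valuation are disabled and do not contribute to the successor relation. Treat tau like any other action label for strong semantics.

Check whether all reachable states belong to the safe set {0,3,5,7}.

Answer: INVARIANT HOLDS

Trace:
Safe = {0,3,5,7}
Reach set: {0,7}
  0: ok
  7: ok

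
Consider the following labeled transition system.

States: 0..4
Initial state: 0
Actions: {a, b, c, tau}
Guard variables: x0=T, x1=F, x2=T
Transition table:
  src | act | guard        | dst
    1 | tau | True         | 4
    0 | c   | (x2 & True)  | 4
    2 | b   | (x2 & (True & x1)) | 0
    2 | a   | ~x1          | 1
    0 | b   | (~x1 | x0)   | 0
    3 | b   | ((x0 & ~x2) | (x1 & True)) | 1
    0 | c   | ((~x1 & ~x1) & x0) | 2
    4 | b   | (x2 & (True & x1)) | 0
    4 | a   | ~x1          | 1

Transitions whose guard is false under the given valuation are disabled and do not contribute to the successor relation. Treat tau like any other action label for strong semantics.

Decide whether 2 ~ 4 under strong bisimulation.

Compute ~ classes (split until stable):
  round 0: {{0,1,2,3,4}}
  round 1: {{0},{1},{2,4},{3}}
Fixed point at round 2; 4 class(es).
2∈{2,4}, 4∈{2,4}

Answer: BISIMILAR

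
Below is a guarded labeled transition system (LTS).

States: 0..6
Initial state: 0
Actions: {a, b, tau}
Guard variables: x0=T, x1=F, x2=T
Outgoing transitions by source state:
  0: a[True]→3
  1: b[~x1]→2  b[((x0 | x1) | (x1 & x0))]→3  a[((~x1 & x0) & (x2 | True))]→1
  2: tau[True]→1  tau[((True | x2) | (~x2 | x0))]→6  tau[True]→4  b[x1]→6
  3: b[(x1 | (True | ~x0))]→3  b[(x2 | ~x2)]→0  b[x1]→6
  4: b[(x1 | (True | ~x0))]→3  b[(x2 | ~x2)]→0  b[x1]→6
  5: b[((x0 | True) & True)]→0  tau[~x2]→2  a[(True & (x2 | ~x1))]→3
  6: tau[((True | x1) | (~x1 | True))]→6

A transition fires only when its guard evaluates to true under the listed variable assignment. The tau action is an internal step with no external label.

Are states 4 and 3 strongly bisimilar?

Compute ~ classes (split until stable):
  round 0: {{0,1,2,3,4,5,6}}
  round 1: {{0},{1,5},{2,6},{3,4}}
  round 2: {{0},{1},{2},{3,4},{5},{6}}
Fixed point at round 3; 6 class(es).
class of 4: {3,4}; class of 3: {3,4}

Answer: BISIMILAR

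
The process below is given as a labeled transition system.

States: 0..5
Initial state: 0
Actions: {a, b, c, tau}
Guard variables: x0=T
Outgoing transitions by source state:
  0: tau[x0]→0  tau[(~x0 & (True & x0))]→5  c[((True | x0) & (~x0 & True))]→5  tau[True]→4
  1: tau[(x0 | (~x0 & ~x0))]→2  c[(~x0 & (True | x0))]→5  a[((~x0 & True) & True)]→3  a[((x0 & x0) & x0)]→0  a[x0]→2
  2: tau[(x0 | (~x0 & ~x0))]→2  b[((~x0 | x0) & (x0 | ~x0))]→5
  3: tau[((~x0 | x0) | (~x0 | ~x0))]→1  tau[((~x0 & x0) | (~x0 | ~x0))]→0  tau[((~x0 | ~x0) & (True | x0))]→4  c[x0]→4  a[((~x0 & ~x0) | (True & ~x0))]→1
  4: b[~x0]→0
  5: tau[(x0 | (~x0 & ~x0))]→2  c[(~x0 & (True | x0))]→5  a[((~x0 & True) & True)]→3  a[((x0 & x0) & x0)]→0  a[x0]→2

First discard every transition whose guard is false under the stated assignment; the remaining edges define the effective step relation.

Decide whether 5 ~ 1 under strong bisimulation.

Answer: BISIMILAR

Trace:
Compute ~ classes (split until stable):
  round 0: {{0,1,2,3,4,5}}
  round 1: {{0},{1,5},{2},{3},{4}}
stable after 2 split(s): 5 block(s)
5∈{1,5}, 1∈{1,5}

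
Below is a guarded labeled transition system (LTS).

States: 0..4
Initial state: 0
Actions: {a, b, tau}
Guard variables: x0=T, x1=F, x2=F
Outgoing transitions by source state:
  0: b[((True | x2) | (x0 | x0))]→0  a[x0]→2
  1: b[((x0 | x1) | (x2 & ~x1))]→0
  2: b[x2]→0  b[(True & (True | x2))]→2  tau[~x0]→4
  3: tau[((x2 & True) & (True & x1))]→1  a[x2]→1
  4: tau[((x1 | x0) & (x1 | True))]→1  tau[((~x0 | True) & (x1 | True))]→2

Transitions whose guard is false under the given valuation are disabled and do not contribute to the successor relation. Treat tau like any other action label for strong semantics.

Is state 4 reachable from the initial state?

Answer: UNREACHABLE

Working:
Guard filter leaves 6 enabled edge(s).
Layer 0: {0}
Layer 1: {2}  now seen {0,2}
Reach set: {0,2}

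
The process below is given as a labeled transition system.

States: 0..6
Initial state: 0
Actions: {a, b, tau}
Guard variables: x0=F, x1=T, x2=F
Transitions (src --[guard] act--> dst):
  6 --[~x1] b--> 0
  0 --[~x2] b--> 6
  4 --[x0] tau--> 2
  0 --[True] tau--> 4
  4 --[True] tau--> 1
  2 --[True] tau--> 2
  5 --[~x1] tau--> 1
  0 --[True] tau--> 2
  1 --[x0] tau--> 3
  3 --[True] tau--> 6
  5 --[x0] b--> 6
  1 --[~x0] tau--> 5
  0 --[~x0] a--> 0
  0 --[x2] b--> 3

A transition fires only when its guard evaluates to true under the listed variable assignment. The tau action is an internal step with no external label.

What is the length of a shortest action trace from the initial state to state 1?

BFS to 1:
  depth 0: {0}
  depth 1: {2,4,6}
  depth 2: {1}
depth(1)=2, e.g. tau·tau

Answer: 2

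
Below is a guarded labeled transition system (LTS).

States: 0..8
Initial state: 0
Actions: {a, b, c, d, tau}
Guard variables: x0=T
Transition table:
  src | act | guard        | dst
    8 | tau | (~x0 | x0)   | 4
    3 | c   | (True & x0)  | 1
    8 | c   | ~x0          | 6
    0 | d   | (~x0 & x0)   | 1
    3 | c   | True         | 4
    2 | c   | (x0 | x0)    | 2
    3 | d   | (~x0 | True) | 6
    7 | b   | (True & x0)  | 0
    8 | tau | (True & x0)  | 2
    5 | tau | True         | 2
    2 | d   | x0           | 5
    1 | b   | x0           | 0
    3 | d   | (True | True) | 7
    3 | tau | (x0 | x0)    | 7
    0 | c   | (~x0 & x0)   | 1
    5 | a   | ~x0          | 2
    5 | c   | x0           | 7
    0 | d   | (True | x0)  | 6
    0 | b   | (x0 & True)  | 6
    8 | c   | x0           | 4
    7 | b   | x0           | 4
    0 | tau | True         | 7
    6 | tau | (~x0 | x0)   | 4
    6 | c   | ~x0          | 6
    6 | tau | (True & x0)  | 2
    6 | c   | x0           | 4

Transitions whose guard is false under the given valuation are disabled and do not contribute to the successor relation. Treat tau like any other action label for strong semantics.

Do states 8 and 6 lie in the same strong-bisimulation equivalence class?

Refine partition for ~:
  P[0] = {{0,1,2,3,4,5,6,7,8}}
  P[1] = {{0},{1,7},{2},{3},{4},{5,6,8}}
  P[2] = {{0},{1},{2},{3},{4},{5},{6,8},{7}}
Fixed point at round 3; 8 class(es).
class of 8: {6,8}; class of 6: {6,8}

Answer: BISIMILAR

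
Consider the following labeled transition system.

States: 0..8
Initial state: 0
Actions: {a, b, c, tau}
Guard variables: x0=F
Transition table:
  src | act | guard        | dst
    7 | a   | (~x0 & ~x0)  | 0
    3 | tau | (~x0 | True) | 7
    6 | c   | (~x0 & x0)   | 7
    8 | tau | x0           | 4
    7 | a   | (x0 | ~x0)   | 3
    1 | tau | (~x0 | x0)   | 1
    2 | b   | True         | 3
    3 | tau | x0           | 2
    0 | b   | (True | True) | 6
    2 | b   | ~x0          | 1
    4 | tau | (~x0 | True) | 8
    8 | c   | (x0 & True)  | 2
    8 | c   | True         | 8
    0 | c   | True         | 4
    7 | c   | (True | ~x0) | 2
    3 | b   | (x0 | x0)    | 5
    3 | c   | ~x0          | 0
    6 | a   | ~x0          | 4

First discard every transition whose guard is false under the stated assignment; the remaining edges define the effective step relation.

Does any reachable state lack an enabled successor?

Answer: DEADLOCK-FREE

Analysis:
Reachable = {0,4,6,8}
  0: b→6  c→4  [2 exit(s)]
  4: tau→8  [1 exit(s)]
  6: a→4  [1 exit(s)]
  8: c→8  [1 exit(s)]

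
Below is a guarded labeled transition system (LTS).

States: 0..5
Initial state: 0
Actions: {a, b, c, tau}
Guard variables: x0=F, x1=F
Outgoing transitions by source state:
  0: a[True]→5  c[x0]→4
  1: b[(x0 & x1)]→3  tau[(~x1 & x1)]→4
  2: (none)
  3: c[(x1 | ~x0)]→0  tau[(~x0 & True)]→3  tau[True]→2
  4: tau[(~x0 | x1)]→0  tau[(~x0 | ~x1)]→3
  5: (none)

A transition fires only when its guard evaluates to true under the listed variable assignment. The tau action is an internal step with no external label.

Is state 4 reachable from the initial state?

Answer: UNREACHABLE

Analysis:
Guard filter leaves 6 enabled edge(s).
L0 = {0}
L1 = {5}  now seen {0,5}
R = {0,5}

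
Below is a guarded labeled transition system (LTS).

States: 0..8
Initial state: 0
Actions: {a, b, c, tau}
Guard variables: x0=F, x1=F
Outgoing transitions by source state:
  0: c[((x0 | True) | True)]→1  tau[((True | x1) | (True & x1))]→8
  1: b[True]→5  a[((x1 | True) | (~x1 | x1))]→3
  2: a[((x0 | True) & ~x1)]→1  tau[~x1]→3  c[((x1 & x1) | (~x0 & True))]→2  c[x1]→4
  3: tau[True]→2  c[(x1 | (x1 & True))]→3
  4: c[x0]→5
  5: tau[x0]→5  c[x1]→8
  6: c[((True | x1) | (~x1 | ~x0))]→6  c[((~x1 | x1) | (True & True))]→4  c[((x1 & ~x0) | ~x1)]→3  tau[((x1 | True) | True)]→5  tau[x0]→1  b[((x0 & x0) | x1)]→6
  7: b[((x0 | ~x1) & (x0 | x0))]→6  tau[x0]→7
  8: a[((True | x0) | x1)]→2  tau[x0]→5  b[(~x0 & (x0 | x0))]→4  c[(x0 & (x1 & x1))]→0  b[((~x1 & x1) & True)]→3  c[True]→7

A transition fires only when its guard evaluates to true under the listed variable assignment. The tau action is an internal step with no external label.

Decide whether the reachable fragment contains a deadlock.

Answer: DEADLOCK at state 5

Analysis:
Reach set: {0,1,2,3,5,7,8}
  0: c→1  tau→8  [2 exit(s)]
  1: a→3  b→5  [2 exit(s)]
  2: a→1  c→2  tau→3  [3 exit(s)]
  3: tau→2  [1 exit(s)]
  5: ∅  [STUCK]
  7: ∅  [STUCK]
  8: a→2  c→7  [2 exit(s)]
Path to 5: c·b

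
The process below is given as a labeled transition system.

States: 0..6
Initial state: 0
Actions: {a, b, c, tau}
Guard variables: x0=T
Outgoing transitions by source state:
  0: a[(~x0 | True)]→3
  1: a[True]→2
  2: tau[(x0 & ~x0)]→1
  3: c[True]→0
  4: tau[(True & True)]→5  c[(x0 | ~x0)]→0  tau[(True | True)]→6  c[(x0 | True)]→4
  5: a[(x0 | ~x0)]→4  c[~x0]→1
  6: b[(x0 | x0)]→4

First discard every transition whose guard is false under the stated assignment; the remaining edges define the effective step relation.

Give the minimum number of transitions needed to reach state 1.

Answer: UNREACHABLE

Trace:
BFS to 1:
  L0 = {0}
  L1 = {3}
1 never appears.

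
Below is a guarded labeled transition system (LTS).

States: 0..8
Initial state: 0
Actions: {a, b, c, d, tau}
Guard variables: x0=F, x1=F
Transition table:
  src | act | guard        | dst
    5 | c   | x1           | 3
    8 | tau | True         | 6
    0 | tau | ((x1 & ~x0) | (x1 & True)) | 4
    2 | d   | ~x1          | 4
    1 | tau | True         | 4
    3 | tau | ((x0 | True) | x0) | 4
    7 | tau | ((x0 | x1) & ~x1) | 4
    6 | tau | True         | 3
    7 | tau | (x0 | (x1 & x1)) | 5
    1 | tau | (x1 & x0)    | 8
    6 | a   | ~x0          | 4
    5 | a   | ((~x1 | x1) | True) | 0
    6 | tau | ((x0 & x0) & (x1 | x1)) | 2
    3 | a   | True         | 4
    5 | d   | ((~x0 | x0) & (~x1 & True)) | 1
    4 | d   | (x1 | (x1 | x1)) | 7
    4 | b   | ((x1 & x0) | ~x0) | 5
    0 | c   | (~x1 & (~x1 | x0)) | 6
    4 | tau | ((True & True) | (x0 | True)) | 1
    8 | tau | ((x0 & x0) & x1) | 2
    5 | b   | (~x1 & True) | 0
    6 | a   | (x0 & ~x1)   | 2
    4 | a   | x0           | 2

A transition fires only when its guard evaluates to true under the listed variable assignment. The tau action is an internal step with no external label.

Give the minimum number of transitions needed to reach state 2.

Breadth-first toward 2:
  depth 0: {0}
  depth 1: {6}
  depth 2: {3,4}
  depth 3: {1,5}
2 never appears.

Answer: UNREACHABLE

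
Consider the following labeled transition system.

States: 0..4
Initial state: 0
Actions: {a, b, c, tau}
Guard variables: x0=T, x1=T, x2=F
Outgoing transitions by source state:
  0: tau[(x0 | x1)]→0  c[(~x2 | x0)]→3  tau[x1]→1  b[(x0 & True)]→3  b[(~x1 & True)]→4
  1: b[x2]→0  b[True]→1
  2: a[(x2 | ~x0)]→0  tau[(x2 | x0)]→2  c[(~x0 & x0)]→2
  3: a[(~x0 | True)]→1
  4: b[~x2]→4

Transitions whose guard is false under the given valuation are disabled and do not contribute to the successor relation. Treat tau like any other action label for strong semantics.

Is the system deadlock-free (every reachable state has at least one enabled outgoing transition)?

Answer: DEADLOCK-FREE

Working:
Reachable = {0,1,3}
  0: b→3  c→3  tau→0  tau→1  [deg 4]
  1: b→1  [deg 1]
  3: a→1  [deg 1]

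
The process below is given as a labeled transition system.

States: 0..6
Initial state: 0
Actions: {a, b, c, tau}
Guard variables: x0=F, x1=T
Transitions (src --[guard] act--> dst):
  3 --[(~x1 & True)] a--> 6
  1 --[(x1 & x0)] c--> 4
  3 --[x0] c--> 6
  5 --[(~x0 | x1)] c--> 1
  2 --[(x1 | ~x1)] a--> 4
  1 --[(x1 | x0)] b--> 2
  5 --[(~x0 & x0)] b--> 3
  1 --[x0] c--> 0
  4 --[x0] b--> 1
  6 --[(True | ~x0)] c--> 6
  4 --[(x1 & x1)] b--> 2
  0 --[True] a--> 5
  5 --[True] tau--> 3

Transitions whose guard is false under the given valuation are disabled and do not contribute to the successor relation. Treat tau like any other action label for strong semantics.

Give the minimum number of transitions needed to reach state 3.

Layered search for 3:
  Layer 0: {0}
  Layer 1: {5}
  Layer 2: {1,3}
first hit 3 at d=2 via a·tau

Answer: 2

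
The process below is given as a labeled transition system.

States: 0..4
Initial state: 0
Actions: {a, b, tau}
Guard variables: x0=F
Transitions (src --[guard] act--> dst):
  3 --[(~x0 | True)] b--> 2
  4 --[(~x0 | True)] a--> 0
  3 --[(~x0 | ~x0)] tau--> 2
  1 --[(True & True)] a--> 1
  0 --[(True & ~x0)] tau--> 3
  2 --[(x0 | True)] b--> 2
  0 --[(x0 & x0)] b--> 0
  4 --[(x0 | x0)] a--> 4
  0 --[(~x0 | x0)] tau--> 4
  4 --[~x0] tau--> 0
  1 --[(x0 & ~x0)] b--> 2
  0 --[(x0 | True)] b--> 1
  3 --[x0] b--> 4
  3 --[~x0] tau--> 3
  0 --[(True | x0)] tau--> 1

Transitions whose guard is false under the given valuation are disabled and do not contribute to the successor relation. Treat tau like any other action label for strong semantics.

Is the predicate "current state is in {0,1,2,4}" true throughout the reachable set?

Answer: INVARIANT VIOLATED at state 3

Trace:
Inv-set: {0,1,2,4}
Reachable = {0,1,2,3,4}
  0: safe
  1: safe
  2: safe
  3: VIOLATES
  4: safe
reach 3 via tau — violates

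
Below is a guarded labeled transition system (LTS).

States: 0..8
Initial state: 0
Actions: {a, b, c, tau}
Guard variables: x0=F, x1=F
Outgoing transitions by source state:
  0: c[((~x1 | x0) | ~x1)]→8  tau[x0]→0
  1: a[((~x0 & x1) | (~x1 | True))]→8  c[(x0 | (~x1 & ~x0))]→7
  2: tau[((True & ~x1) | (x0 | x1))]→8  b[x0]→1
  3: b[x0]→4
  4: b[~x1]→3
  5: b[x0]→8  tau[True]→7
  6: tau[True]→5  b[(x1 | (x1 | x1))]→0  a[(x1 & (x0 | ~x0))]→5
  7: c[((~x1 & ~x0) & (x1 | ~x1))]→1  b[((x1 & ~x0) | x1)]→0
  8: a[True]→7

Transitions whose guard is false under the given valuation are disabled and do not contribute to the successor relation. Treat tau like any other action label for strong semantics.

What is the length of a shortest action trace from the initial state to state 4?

Answer: UNREACHABLE

Working:
Breadth-first toward 4:
  L0 = {0}
  L1 = {8}
  L2 = {7}
  L3 = {1}
4 never appears.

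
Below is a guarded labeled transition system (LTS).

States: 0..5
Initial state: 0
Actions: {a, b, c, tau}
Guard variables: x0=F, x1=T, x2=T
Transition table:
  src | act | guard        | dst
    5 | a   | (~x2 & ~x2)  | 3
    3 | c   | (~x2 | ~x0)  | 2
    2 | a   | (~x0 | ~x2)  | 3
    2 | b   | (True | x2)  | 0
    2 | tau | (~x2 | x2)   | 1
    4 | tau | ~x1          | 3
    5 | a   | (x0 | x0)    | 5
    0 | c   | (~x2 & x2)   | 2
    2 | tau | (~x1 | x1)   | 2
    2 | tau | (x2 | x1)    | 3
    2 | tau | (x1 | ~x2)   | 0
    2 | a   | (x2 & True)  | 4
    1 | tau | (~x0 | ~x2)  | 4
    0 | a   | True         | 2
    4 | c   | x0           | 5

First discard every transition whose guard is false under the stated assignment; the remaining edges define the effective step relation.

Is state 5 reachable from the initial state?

After dropping false guards: 10 live edges.
L0 = {0}
L1 = {2}  total {0,2}
L2 = {1,3,4}  total {0,1,2,3,4}
R = {0,1,2,3,4}

Answer: UNREACHABLE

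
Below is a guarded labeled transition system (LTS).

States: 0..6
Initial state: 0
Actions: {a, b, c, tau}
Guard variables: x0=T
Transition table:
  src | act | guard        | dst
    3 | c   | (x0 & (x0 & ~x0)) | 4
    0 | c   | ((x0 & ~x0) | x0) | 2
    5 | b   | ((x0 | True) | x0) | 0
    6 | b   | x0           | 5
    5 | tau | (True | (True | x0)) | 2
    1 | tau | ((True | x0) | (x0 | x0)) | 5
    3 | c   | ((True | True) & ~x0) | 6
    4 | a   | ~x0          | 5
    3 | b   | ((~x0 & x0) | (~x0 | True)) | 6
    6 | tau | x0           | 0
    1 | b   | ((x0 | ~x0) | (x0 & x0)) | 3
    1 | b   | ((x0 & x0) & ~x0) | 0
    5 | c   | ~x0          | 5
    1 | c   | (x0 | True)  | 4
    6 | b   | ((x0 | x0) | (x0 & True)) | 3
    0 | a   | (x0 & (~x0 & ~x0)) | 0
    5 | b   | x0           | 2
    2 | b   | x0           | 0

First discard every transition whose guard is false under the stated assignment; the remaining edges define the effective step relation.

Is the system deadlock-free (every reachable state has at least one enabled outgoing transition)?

Answer: DEADLOCK-FREE

Trace:
Reach set: {0,2}
  0: c→2  [1 exit(s)]
  2: b→0  [1 exit(s)]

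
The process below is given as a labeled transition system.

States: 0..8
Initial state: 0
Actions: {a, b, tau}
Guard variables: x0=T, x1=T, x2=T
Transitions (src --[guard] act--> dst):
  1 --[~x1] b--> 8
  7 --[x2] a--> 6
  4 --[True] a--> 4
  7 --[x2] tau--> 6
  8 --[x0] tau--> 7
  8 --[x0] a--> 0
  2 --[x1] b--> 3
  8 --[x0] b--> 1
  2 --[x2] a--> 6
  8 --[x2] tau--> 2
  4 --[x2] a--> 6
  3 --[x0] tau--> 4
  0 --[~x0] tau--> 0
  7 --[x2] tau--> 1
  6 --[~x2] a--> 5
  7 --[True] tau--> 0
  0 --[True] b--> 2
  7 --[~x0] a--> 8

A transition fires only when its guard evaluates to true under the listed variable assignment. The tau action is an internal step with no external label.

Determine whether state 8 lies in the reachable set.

14 transition(s) survive guard evaluation.
L0 = {0}
L1 = {2}  total {0,2}
L2 = {3,6}  total {0,2,3,6}
L3 = {4}  total {0,2,3,4,6}
Reachable = {0,2,3,4,6}

Answer: UNREACHABLE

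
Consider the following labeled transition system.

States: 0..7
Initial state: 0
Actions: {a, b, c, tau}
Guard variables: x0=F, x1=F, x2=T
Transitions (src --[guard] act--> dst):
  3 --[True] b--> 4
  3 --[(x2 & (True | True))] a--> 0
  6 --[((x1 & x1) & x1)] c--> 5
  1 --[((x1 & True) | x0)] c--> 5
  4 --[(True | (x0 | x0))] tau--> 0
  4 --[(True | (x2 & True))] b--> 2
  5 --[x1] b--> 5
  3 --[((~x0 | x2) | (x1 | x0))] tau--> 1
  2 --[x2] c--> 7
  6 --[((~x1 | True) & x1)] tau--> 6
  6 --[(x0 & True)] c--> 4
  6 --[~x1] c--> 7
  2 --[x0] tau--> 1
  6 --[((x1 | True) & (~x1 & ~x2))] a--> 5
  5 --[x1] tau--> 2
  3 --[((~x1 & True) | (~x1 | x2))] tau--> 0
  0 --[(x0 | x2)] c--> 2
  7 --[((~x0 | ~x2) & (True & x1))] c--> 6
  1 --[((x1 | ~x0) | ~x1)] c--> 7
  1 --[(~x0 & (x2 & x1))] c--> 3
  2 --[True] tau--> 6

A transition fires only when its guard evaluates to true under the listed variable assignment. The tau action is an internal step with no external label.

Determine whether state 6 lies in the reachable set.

After dropping false guards: 11 live edges.
L0 = {0}
L1 = {2}  now seen {0,2}
L2 = {6,7}  now seen {0,2,6,7}
R = {0,2,6,7}
trace reaching 6: c·tau

Answer: REACHABLE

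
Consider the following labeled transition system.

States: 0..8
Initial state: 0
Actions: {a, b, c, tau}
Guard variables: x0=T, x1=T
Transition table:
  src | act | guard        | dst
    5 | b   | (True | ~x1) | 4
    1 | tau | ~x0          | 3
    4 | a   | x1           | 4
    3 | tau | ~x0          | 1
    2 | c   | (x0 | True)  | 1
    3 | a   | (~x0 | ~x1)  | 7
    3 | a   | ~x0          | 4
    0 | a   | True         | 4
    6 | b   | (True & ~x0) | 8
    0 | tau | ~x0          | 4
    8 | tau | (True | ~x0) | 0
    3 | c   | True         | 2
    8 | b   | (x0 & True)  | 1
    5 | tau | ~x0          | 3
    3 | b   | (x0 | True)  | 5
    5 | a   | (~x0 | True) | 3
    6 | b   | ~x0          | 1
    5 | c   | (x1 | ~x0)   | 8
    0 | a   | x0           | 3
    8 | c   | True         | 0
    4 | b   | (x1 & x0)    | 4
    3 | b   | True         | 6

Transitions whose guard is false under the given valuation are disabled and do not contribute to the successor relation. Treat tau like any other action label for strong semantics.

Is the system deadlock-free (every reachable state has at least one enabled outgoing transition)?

R = {0,1,2,3,4,5,6,8}
  0: a→3  a→4  [2 out]
  1: ∅  [deadlock]
  2: c→1  [1 out]
  3: b→5  b→6  c→2  [3 out]
  4: a→4  b→4  [2 out]
  5: a→3  b→4  c→8  [3 out]
  6: ∅  [deadlock]
  8: b→1  c→0  tau→0  [3 out]
witness 1: a·c·c

Answer: DEADLOCK at state 1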